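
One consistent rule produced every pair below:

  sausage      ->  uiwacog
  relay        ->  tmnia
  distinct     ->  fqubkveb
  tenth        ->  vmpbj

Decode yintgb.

wallet

Shifts by position in sausage: pos 0: s→u (+2), pos 1: a→i (+8), pos 2: u→w (+2), pos 3: s→a (+8) — repeating every 2. It's a Vigenère-style cipher with numeric key [2,8]: position i shifts by key[i mod 2].
Undoing it on yintgb: y−2=w, i−8=a, n−2=l, t−8=l, g−2=e, b−8=t.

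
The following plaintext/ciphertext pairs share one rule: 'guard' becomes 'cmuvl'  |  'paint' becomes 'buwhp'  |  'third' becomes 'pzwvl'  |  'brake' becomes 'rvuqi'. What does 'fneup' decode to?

g(6)→c(2) and u(20)→m(12) fit y≡23x+20 (mod 26); the inverse of 23 mod 26 is 17. Each letter's alphabet position (a=0..z=25) is mapped through 23·x+20 mod 26 — an affine cipher.
Undoing it on fneup: f(5)→17·(5−20)≡5=f; n(13)→17·(13−20)≡11=l; e(4)→17·(4−20)≡14=o; u(20)→17·(20−20)≡0=a; p(15)→17·(15−20)≡19=t (all mod 26).

float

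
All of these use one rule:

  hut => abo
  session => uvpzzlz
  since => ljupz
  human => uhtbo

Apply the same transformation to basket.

alrzhi

The output letters match the input read backwards, each shifted +7: hut reversed is tuh. Two steps: reverse the string, then apply a Caesar shift of +7.
Applying it to basket: reverse → teksab; then shift: t+7=a, e+7=l, k+7=r, s+7=z, a+7=h, b+7=i.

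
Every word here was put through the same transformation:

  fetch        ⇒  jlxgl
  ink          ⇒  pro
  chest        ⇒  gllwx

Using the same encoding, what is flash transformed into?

jphwl

The shift depends on letter class: consonant f→j is +4, but vowel e→l is +7. Vowels shift forward by 7 and consonants shift forward by 4.
On flash: f(cons)+4=j, l(cons)+4=p, a(vowel)+7=h, s(cons)+4=w, h(cons)+4=l.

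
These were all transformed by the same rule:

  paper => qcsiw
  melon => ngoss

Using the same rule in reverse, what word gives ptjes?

Each letter shifts forward by (position + 1), i.e. 1, 2, 3, … — the shift grows by one for each successive letter.
Reversing it on ptjes: p−1=o, t−2=r, j−3=g, e−4=a, s−5=n.

organ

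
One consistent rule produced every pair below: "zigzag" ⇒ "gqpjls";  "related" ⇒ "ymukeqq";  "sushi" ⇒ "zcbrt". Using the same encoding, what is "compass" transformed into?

In zigzag: z→g is +7, i→q is +8, g→p is +9, z→j is +10 — the shift increases by 1 each position. Each letter shifts forward by (position + 7), i.e. 7, 8, 9, … — the shift grows by one for each successive letter.
Applying it to compass: c+7=j, o+8=w, m+9=v, p+10=z, a+11=l, s+12=e, s+13=f.

jwvzlef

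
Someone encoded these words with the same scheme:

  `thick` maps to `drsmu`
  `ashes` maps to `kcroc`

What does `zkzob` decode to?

paper

Compare letters: t→d is +10, h→r is +10, i→s is +10 — a constant shift. It's a constant shift of +10 (ROT10).
Reversing it on zkzob: z−10=p, k−10=a, z−10=p, o−10=e, b−10=r.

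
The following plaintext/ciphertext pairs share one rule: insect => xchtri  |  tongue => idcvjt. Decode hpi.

Compare letters: i→x is +15, n→c is +15, s→h is +15 — a constant shift. Every letter moves 15 places later in the alphabet, wrapping around z→a.
Undoing it on hpi: h−15=s, p−15=a, i−15=t.

sat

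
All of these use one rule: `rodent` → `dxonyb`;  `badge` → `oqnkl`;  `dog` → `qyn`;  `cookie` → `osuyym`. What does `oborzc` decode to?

sphere

The output letters match the input read backwards, each shifted +10: rodent reversed is tnedor. Read the word backwards and shift each letter +10.
Undoing it on oborzc: shift back: o−10=e, b−10=r, o−10=e, r−10=h, z−10=p, c−10=s → erehps; then reverse → sphere.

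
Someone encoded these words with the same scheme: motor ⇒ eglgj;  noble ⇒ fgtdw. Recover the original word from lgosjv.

Compare letters: m→e is +18, o→g is +18, t→l is +18 — a constant shift. It's a constant shift of +18 (ROT18).
Decoding lgosjv: l−18=t, g−18=o, o−18=w, s−18=a, j−18=r, v−18=d.

toward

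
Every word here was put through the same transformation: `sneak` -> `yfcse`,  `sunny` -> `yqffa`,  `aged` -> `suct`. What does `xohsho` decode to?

s(18)→y(24) and n(13)→f(5) fit y≡9x+18 (mod 26); the inverse of 9 mod 26 is 3. Each letter's alphabet position (a=0..z=25) is mapped through 9·x+18 mod 26 — an affine cipher.
Decoding xohsho: x(23)→3·(23−18)≡15=p; o(14)→3·(14−18)≡14=o; h(7)→3·(7−18)≡19=t; s(18)→3·(18−18)≡0=a; h(7)→3·(7−18)≡19=t; o(14)→3·(14−18)≡14=o (all mod 26).

potato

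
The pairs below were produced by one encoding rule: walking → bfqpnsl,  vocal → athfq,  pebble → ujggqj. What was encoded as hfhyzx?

Compare letters: w→b is +5, a→f is +5, l→q is +5 — a constant shift. Each letter is shifted forward by 5 in the alphabet (a Caesar shift of +5).
Decoding hfhyzx: h−5=c, f−5=a, h−5=c, y−5=t, z−5=u, x−5=s.

cactus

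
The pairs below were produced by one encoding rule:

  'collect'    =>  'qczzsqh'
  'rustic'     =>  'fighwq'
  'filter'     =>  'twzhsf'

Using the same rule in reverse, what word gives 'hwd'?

tip

Every letter moves 14 places later in the alphabet, wrapping around z→a.
Undoing it on hwd: h−14=t, w−14=i, d−14=p.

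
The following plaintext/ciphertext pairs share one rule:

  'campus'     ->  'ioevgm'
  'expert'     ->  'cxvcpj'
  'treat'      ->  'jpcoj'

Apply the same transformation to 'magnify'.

eowbqzu

Treating letters as 0–25, the rule is x ↦ 23x + 14 (mod 26).
For magnify: m(12)→23·12+14≡4=e; a(0)→23·0+14≡14=o; g(6)→23·6+14≡22=w; n(13)→23·13+14≡1=b; i(8)→23·8+14≡16=q; f(5)→23·5+14≡25=z; y(24)→23·24+14≡20=u (all mod 26).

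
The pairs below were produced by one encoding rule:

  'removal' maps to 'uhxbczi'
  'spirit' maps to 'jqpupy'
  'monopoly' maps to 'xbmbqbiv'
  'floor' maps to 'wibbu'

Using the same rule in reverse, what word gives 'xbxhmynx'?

momentum

r(17)→u(20) and e(4)→h(7) fit y≡15x+25 (mod 26); the inverse of 15 mod 26 is 7. This is an affine cipher: with a=0,…,z=25, each position x becomes (15x+25) mod 26.
Reversing it on xbxhmynx: x(23)→7·(23−25)≡12=m; b(1)→7·(1−25)≡14=o; x(23)→7·(23−25)≡12=m; h(7)→7·(7−25)≡4=e; m(12)→7·(12−25)≡13=n; y(24)→7·(24−25)≡19=t; n(13)→7·(13−25)≡20=u; x(23)→7·(23−25)≡12=m (all mod 26).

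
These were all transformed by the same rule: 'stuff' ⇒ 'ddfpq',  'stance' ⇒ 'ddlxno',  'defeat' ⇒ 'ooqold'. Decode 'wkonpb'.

ladder

Shifts by position in stuff: pos 0: s→d (+11), pos 1: t→d (+10), pos 2: u→f (+11), pos 3: f→p (+10) — repeating every 2. A repeating key of period 2 is used — shifts +11, +10 over and over.
Decoding wkonpb: w−11=l, k−10=a, o−11=d, n−10=d, p−11=e, b−10=r.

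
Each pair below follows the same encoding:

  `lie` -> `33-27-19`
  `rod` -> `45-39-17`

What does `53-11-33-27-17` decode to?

valid

l(#12)→33 and i(#9)→27: differences scale by 2, so n = 2·pos + 9. Each letter becomes 2×(its alphabet position, a=1..z=26) + 9.
Reversing it on 53-11-33-27-17: 53→(53−9)÷2=22=v, 11→(11−9)÷2=1=a, 33→(33−9)÷2=12=l, 27→(27−9)÷2=9=i, 17→(17−9)÷2=4=d.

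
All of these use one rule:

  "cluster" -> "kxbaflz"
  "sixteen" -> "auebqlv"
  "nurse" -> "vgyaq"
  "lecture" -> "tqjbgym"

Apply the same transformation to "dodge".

lakoq

Shifts by position in cluster: pos 0: c→k (+8), pos 1: l→x (+12), pos 2: u→b (+7), pos 3: s→a (+8), pos 4: t→f (+12), pos 5: e→l (+7) — repeating every 3. The shifts repeat in a cycle of length 3: positions 0,1,… shift by +8, +12, +7, then the pattern repeats.
For dodge: d+8=l, o+12=a, d+7=k, g+8=o, e+12=q.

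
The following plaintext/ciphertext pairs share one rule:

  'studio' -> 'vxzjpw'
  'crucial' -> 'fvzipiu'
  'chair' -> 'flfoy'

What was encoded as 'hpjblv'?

eleven

Letter i (0-indexed) is shifted by i+3, so successive shifts are 3, 4, 5, ….
Decoding hpjblv: h−3=e, p−4=l, j−5=e, b−6=v, l−7=e, v−8=n.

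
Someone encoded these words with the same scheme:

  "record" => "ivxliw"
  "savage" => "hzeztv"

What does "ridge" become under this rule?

irwtv

Each pair mirrors across the alphabet (r↔i, e↔v, c↔x): positions sum to 25. Letters are reflected about the middle of the alphabet (position → 25−position): Atbash.
For ridge: r↔i, i↔r, d↔w, g↔t, e↔v.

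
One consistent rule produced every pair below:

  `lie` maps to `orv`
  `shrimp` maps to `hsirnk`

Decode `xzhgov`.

Each letter is replaced by its mirror in the alphabet: a↔z, b↔y, c↔x, and so on (the Atbash cipher).
Reversing it on xzhgov: x↔c, z↔a, h↔s, g↔t, o↔l, v↔e.

castle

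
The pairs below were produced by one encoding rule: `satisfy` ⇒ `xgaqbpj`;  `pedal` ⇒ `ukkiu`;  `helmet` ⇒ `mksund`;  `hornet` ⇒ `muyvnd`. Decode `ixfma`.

In satisfy: s→x is +5, a→g is +6, t→a is +7, i→q is +8 — the shift increases by 1 each position. Letter i (0-indexed) is shifted by i+5, so successive shifts are 5, 6, 7, ….
Decoding ixfma: i−5=d, x−6=r, f−7=y, m−8=e, a−9=r.

dryer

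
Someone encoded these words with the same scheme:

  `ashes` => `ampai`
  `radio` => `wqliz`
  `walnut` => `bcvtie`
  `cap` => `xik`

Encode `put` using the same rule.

bcx

The output letters match the input read backwards, each shifted +8: ashes reversed is sehsa. Two steps: reverse the string, then apply a Caesar shift of +8.
On put: reverse → tup; then shift: t+8=b, u+8=c, p+8=x.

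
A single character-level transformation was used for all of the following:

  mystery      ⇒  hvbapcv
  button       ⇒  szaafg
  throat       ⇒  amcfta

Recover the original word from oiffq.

m(12)→h(7) and y(24)→v(21) fit y≡25x+19 (mod 26); the inverse of 25 mod 26 is 25. Treating letters as 0–25, the rule is x ↦ 25x + 19 (mod 26).
Decoding oiffq: o(14)→25·(14−19)≡5=f; i(8)→25·(8−19)≡11=l; f(5)→25·(5−19)≡14=o; f(5)→25·(5−19)≡14=o; q(16)→25·(16−19)≡3=d (all mod 26).

flood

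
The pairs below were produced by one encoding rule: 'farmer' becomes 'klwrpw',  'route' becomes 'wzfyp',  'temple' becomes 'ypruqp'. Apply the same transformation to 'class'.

The rule splits by letter class: vowels +11, consonants +5.
For class: c(cons)+5=h, l(cons)+5=q, a(vowel)+11=l, s(cons)+5=x, s(cons)+5=x.

hqlxx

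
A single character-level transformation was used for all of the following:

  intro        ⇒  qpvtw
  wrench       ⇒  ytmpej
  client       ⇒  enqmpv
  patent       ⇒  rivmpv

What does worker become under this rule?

ywtmmt

The shift depends on letter class: consonant n→p is +2, but vowel i→q is +8. Vowels shift forward by 8 and consonants shift forward by 2.
Applying it to worker: w(cons)+2=y, o(vowel)+8=w, r(cons)+2=t, k(cons)+2=m, e(vowel)+8=m, r(cons)+2=t.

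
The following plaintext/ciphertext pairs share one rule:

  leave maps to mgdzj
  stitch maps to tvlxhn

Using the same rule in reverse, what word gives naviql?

myself

Letter i (0-indexed) is shifted by i+1, so successive shifts are 1, 2, 3, ….
Decoding naviql: n−1=m, a−2=y, v−3=s, i−4=e, q−5=l, l−6=f.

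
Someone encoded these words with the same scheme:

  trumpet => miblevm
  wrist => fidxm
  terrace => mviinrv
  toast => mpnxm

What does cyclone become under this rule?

Each letter's alphabet position (a=0..z=25) is mapped through 15·x+13 mod 26 — an affine cipher.
For cyclone: c(2)→15·2+13≡17=r; y(24)→15·24+13≡9=j; c(2)→15·2+13≡17=r; l(11)→15·11+13≡22=w; o(14)→15·14+13≡15=p; n(13)→15·13+13≡0=a; e(4)→15·4+13≡21=v (all mod 26).

rjrwpav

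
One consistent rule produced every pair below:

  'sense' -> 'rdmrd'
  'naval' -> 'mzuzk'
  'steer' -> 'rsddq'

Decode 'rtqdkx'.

Each letter is shifted forward by 25 in the alphabet (a Caesar shift of +25).
Decoding rtqdkx: r−25=s, t−25=u, q−25=r, d−25=e, k−25=l, x−25=y.

surely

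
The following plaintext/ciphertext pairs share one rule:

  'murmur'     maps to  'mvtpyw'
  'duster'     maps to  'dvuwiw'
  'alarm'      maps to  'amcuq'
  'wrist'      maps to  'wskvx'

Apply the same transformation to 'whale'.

wicoi

The shift increases by 1 at each position, starting from +0: 0, 1, 2, ….
Applying it to whale: w+0=w, h+1=i, a+2=c, l+3=o, e+4=i.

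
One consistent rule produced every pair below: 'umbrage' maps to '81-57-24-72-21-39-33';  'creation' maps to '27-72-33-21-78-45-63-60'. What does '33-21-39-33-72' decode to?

u(#21)→81 and m(#13)→57: differences scale by 3, so n = 3·pos + 18. Each letter becomes 3×(its alphabet position, a=1..z=26) + 18.
Reversing it on 33-21-39-33-72: 33→(33−18)÷3=5=e, 21→(21−18)÷3=1=a, 39→(39−18)÷3=7=g, 33→(33−18)÷3=5=e, 72→(72−18)÷3=18=r.

eager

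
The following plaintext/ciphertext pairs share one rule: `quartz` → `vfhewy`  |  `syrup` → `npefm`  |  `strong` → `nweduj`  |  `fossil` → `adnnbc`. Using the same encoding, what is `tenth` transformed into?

wruws

Treating letters as 0–25, the rule is x ↦ 9x + 7 (mod 26).
For tenth: t(19)→9·19+7≡22=w; e(4)→9·4+7≡17=r; n(13)→9·13+7≡20=u; t(19)→9·19+7≡22=w; h(7)→9·7+7≡18=s (all mod 26).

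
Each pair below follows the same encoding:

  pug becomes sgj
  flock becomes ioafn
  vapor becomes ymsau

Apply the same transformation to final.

iuqmo

The shift depends on letter class: consonant p→s is +3, but vowel u→g is +12. Vowels shift forward by 12 and consonants shift forward by 3.
For final: f(cons)+3=i, i(vowel)+12=u, n(cons)+3=q, a(vowel)+12=m, l(cons)+3=o.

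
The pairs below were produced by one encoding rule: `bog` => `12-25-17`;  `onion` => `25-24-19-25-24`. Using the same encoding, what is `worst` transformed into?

33-25-28-29-30

Letters become their 1-based position plus 10 (so a→11, b→12, …).
On worst: w=23→33, o=15→25, r=18→28, s=19→29, t=20→30.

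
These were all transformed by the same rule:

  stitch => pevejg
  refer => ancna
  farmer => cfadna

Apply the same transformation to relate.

anofen

s(18)→p(15) and t(19)→e(4) fit y≡15x+5 (mod 26); the inverse of 15 mod 26 is 7. Each letter's alphabet position (a=0..z=25) is mapped through 15·x+5 mod 26 — an affine cipher.
For relate: r(17)→15·17+5≡0=a; e(4)→15·4+5≡13=n; l(11)→15·11+5≡14=o; a(0)→15·0+5≡5=f; t(19)→15·19+5≡4=e; e(4)→15·4+5≡13=n (all mod 26).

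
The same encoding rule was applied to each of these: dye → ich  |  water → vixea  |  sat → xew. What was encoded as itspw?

slope

The output letters match the input read backwards, each shifted +4: dye reversed is eyd. Two steps: reverse the string, then apply a Caesar shift of +4.
Reversing it on itspw: shift back: i−4=e, t−4=p, s−4=o, p−4=l, w−4=s → epols; then reverse → slope.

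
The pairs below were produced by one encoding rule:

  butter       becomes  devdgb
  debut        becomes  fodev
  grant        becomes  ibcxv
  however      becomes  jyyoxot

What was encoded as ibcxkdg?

It's a Vigenère-style cipher with numeric key [2,10]: position i shifts by key[i mod 2].
Decoding ibcxkdg: i−2=g, b−10=r, c−2=a, x−10=n, k−2=i, d−10=t, g−2=e.

granite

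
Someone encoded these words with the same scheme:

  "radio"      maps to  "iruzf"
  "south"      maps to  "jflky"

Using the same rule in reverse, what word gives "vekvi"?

enter

Compare letters: r→i is +17, a→r is +17, d→u is +17 — a constant shift. Every letter moves 17 places later in the alphabet, wrapping around z→a.
Undoing it on vekvi: v−17=e, e−17=n, k−17=t, v−17=e, i−17=r.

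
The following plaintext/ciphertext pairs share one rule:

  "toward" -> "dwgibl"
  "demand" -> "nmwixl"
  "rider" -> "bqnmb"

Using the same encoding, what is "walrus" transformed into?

Shifts by position in toward: pos 0: t→d (+10), pos 1: o→w (+8), pos 2: w→g (+10), pos 3: a→i (+8) — repeating every 2. The shifts repeat in a cycle of length 2: positions 0,1,… shift by +10, +8, then the pattern repeats.
Applying it to walrus: w+10=g, a+8=i, l+10=v, r+8=z, u+10=e, s+8=a.

givzea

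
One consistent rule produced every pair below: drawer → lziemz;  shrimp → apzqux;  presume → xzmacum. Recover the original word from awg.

soy

Compare letters: d→l is +8, r→z is +8, a→i is +8 — a constant shift. It's a constant shift of +8 (ROT8).
Undoing it on awg: a−8=s, w−8=o, g−8=y.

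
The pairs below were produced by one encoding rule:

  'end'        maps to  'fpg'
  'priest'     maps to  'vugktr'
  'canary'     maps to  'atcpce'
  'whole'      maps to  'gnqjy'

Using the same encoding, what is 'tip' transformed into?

The output letters match the input read backwards, each shifted +2: end reversed is dne. The word is reversed, then every letter is shifted forward by 2.
On tip: reverse → pit; then shift: p+2=r, i+2=k, t+2=v.

rkv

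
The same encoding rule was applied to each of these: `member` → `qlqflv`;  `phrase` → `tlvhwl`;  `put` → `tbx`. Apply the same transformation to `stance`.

wxhrgl

Two shifts are in play — +7 for a/e/i/o/u, +4 for every other letter.
On stance: s(cons)+4=w, t(cons)+4=x, a(vowel)+7=h, n(cons)+4=r, c(cons)+4=g, e(vowel)+7=l.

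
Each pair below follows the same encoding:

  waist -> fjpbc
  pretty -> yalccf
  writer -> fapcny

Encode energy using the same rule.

nwlapf

Shifts by position in waist: pos 0: w→f (+9), pos 1: a→j (+9), pos 2: i→p (+7), pos 3: s→b (+9), pos 4: t→c (+9) — repeating every 3. It's a Vigenère-style cipher with numeric key [9,9,7]: position i shifts by key[i mod 3].
On energy: e+9=n, n+9=w, e+7=l, r+9=a, g+9=p, y+7=f.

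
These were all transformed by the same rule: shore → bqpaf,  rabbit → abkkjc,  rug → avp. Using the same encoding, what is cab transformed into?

Vowels shift forward by 1 and consonants shift forward by 9.
On cab: c(cons)+9=l, a(vowel)+1=b, b(cons)+9=k.

lbk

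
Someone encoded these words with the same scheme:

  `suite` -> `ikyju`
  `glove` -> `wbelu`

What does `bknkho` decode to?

Every letter moves 16 places later in the alphabet, wrapping around z→a.
Reversing it on bknkho: b−16=l, k−16=u, n−16=x, k−16=u, h−16=r, o−16=y.

luxury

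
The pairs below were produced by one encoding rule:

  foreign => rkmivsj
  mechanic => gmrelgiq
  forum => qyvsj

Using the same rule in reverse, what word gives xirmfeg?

cabinet

Two steps: reverse the string, then apply a Caesar shift of +4.
Decoding xirmfeg: shift back: x−4=t, i−4=e, r−4=n, m−4=i, f−4=b, e−4=a, g−4=c → tenibac; then reverse → cabinet.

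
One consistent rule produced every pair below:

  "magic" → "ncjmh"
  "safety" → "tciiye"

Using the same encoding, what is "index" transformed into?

In magic: m→n is +1, a→c is +2, g→j is +3, i→m is +4 — the shift increases by 1 each position. Each letter shifts forward by (position + 1), i.e. 1, 2, 3, … — the shift grows by one for each successive letter.
On index: i+1=j, n+2=p, d+3=g, e+4=i, x+5=c.

jpgic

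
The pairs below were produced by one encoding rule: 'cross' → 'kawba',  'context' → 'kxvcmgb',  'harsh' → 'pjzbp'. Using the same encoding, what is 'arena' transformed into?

Shifts by position in cross: pos 0: c→k (+8), pos 1: r→a (+9), pos 2: o→w (+8), pos 3: s→b (+9) — repeating every 2. It's a Vigenère-style cipher with numeric key [8,9]: position i shifts by key[i mod 2].
For arena: a+8=i, r+9=a, e+8=m, n+9=w, a+8=i.

iamwi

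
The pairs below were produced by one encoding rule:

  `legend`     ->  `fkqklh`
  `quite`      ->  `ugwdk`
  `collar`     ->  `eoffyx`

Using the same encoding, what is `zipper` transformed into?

vwrrkx

This is an affine cipher: with a=0,…,z=25, each position x becomes (3x+24) mod 26.
Applying it to zipper: z(25)→3·25+24≡21=v; i(8)→3·8+24≡22=w; p(15)→3·15+24≡17=r; p(15)→3·15+24≡17=r; e(4)→3·4+24≡10=k; r(17)→3·17+24≡23=x (all mod 26).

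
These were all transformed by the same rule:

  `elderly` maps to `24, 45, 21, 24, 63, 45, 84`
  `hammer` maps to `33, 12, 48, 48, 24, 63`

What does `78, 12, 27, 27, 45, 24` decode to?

e(#5)→24 and l(#12)→45: differences scale by 3, so n = 3·pos + 9. Each letter becomes 3×(its alphabet position, a=1..z=26) + 9.
Decoding 78, 12, 27, 27, 45, 24: 78→(78−9)÷3=23=w, 12→(12−9)÷3=1=a, 27→(27−9)÷3=6=f, 27→(27−9)÷3=6=f, 45→(45−9)÷3=12=l, 24→(24−9)÷3=5=e.

waffle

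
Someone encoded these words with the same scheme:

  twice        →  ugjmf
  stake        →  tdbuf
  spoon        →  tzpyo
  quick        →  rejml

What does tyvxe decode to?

sound

It's a Vigenère-style cipher with numeric key [1,10]: position i shifts by key[i mod 2].
Undoing it on tyvxe: t−1=s, y−10=o, v−1=u, x−10=n, e−1=d.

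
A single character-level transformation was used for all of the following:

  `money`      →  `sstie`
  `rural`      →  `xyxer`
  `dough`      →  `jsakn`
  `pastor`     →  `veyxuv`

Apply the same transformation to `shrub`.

It's a Vigenère-style cipher with numeric key [6,4]: position i shifts by key[i mod 2].
On shrub: s+6=y, h+4=l, r+6=x, u+4=y, b+6=h.

ylxyh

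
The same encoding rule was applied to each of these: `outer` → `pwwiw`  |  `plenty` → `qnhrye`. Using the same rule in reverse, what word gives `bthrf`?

In outer: o→p is +1, u→w is +2, t→w is +3, e→i is +4 — the shift increases by 1 each position. Each letter shifts forward by (position + 1), i.e. 1, 2, 3, … — the shift grows by one for each successive letter.
Decoding bthrf: b−1=a, t−2=r, h−3=e, r−4=n, f−5=a.

arena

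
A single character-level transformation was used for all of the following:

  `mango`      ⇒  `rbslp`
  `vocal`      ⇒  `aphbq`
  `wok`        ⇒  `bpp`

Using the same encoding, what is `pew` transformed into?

The shift depends on letter class: consonant m→r is +5, but vowel a→b is +1. The rule splits by letter class: vowels +1, consonants +5.
For pew: p(cons)+5=u, e(vowel)+1=f, w(cons)+5=b.

ufb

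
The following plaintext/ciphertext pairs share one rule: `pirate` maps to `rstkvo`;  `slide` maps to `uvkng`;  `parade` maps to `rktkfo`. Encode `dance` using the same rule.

Shifts by position in pirate: pos 0: p→r (+2), pos 1: i→s (+10), pos 2: r→t (+2), pos 3: a→k (+10) — repeating every 2. The shifts repeat in a cycle of length 2: positions 0,1,… shift by +2, +10, then the pattern repeats.
For dance: d+2=f, a+10=k, n+2=p, c+10=m, e+2=g.

fkpmg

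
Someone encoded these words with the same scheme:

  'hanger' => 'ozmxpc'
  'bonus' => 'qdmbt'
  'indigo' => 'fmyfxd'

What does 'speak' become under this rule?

tupzn

Each letter's alphabet position (a=0..z=25) is mapped through 17·x+25 mod 26 — an affine cipher.
On speak: s(18)→17·18+25≡19=t; p(15)→17·15+25≡20=u; e(4)→17·4+25≡15=p; a(0)→17·0+25≡25=z; k(10)→17·10+25≡13=n (all mod 26).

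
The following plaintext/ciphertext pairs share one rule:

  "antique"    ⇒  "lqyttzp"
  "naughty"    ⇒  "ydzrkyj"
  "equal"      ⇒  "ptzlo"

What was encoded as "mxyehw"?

Shifts by position in antique: pos 0: a→l (+11), pos 1: n→q (+3), pos 2: t→y (+5), pos 3: i→t (+11), pos 4: q→t (+3), pos 5: u→z (+5) — repeating every 3. A repeating key of period 3 is used — shifts +11, +3, +5 over and over.
Reversing it on mxyehw: m−11=b, x−3=u, y−5=t, e−11=t, h−3=e, w−5=r.

butter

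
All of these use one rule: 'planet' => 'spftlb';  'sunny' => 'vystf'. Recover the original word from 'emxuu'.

In planet: p→s is +3, l→p is +4, a→f is +5, n→t is +6 — the shift increases by 1 each position. Each letter shifts forward by (position + 3), i.e. 3, 4, 5, … — the shift grows by one for each successive letter.
Undoing it on emxuu: e−3=b, m−4=i, x−5=s, u−6=o, u−7=n.

bison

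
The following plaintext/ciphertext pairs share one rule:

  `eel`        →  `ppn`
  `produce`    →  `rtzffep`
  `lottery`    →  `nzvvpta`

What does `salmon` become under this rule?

The rule splits by letter class: vowels +11, consonants +2.
Applying it to salmon: s(cons)+2=u, a(vowel)+11=l, l(cons)+2=n, m(cons)+2=o, o(vowel)+11=z, n(cons)+2=p.

ulnozp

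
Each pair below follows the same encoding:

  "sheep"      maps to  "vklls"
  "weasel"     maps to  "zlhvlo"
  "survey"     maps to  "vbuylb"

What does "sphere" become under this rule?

vsklul

The shift depends on letter class: consonant s→v is +3, but vowel e→l is +7. The rule splits by letter class: vowels +7, consonants +3.
For sphere: s(cons)+3=v, p(cons)+3=s, h(cons)+3=k, e(vowel)+7=l, r(cons)+3=u, e(vowel)+7=l.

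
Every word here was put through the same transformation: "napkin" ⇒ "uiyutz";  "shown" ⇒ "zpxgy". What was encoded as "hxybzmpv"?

approach

In napkin: n→u is +7, a→i is +8, p→y is +9, k→u is +10 — the shift increases by 1 each position. Letter i (0-indexed) is shifted by i+7, so successive shifts are 7, 8, 9, ….
Decoding hxybzmpv: h−7=a, x−8=p, y−9=p, b−10=r, z−11=o, m−12=a, p−13=c, v−14=h.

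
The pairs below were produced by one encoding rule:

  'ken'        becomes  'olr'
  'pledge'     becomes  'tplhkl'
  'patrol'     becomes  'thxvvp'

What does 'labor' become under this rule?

phfvv

The shift depends on letter class: consonant k→o is +4, but vowel e→l is +7. Vowels shift forward by 7 and consonants shift forward by 4.
On labor: l(cons)+4=p, a(vowel)+7=h, b(cons)+4=f, o(vowel)+7=v, r(cons)+4=v.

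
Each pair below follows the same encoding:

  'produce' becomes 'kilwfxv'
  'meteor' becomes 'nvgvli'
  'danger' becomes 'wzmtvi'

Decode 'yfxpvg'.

bucket

Each pair mirrors across the alphabet (p↔k, r↔i, o↔l): positions sum to 25. This is the alphabet-reversal cipher (Atbash): a becomes z, b becomes y, etc.
Reversing it on yfxpvg: y↔b, f↔u, x↔c, p↔k, v↔e, g↔t.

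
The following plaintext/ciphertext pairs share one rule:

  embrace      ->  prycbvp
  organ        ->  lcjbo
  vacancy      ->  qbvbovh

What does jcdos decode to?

grind

e(4)→p(15) and m(12)→r(17) fit y≡23x+1 (mod 26); the inverse of 23 mod 26 is 17. Each letter's alphabet position (a=0..z=25) is mapped through 23·x+1 mod 26 — an affine cipher.
Reversing it on jcdos: j(9)→17·(9−1)≡6=g; c(2)→17·(2−1)≡17=r; d(3)→17·(3−1)≡8=i; o(14)→17·(14−1)≡13=n; s(18)→17·(18−1)≡3=d (all mod 26).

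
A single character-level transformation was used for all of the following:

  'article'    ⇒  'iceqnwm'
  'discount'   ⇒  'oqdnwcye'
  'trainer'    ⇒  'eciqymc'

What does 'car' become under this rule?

nic

Two shifts are in play — +8 for a/e/i/o/u, +11 for every other letter.
For car: c(cons)+11=n, a(vowel)+8=i, r(cons)+11=c.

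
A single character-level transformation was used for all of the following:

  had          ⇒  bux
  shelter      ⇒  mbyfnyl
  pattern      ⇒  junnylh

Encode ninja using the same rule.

hchdu

Compare letters: h→b is +20, a→u is +20, d→x is +20 — a constant shift. Every letter moves 20 places later in the alphabet, wrapping around z→a.
For ninja: n+20=h, i+20=c, n+20=h, j+20=d, a+20=u.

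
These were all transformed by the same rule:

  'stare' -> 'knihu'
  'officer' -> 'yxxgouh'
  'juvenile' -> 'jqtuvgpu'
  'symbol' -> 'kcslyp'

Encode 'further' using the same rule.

This is an affine cipher: with a=0,…,z=25, each position x becomes (3x+8) mod 26.
Applying it to further: f(5)→3·5+8≡23=x; u(20)→3·20+8≡16=q; r(17)→3·17+8≡7=h; t(19)→3·19+8≡13=n; h(7)→3·7+8≡3=d; e(4)→3·4+8≡20=u; r(17)→3·17+8≡7=h (all mod 26).

xqhnduh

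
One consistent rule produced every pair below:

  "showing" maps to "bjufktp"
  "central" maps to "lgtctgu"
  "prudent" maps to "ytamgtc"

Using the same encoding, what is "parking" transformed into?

It's a Vigenère-style cipher with numeric key [9,2,6]: position i shifts by key[i mod 3].
On parking: p+9=y, a+2=c, r+6=x, k+9=t, i+2=k, n+6=t, g+9=p.

ycxtktp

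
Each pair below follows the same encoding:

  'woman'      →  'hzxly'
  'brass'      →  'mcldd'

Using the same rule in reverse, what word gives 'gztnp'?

Compare letters: w→h is +11, o→z is +11, m→x is +11 — a constant shift. This is a Caesar cipher with shift 11.
Reversing it on gztnp: g−11=v, z−11=o, t−11=i, n−11=c, p−11=e.

voice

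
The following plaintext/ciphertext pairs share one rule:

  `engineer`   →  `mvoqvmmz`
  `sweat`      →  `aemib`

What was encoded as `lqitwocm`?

Compare letters: e→m is +8, n→v is +8, g→o is +8 — a constant shift. It's a constant shift of +8 (ROT8).
Undoing it on lqitwocm: l−8=d, q−8=i, i−8=a, t−8=l, w−8=o, o−8=g, c−8=u, m−8=e.

dialogue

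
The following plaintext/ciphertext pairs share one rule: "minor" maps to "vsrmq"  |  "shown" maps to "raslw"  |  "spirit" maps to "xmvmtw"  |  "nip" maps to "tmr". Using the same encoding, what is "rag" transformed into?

kev

The output letters match the input read backwards, each shifted +4: minor reversed is ronim. Read the word backwards and shift each letter +4.
Applying it to rag: reverse → gar; then shift: g+4=k, a+4=e, r+4=v.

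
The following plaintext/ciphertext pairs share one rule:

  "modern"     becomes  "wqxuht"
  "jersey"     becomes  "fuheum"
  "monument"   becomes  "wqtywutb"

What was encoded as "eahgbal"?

scratch

m(12)→w(22) and o(14)→q(16) fit y≡23x+6 (mod 26); the inverse of 23 mod 26 is 17. Each letter's alphabet position (a=0..z=25) is mapped through 23·x+6 mod 26 — an affine cipher.
Reversing it on eahgbal: e(4)→17·(4−6)≡18=s; a(0)→17·(0−6)≡2=c; h(7)→17·(7−6)≡17=r; g(6)→17·(6−6)≡0=a; b(1)→17·(1−6)≡19=t; a(0)→17·(0−6)≡2=c; l(11)→17·(11−6)≡7=h (all mod 26).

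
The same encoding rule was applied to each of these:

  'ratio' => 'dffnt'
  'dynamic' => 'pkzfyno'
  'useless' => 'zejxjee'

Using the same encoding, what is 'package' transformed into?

bfowfsj

The rule splits by letter class: vowels +5, consonants +12.
Applying it to package: p(cons)+12=b, a(vowel)+5=f, c(cons)+12=o, k(cons)+12=w, a(vowel)+5=f, g(cons)+12=s, e(vowel)+5=j.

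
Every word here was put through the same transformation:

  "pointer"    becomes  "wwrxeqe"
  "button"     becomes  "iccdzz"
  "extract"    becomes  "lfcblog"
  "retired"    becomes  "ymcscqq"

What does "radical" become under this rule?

yimsnmy

In pointer: p→w is +7, o→w is +8, i→r is +9, n→x is +10 — the shift increases by 1 each position. Letter i (0-indexed) is shifted by i+7, so successive shifts are 7, 8, 9, ….
On radical: r+7=y, a+8=i, d+9=m, i+10=s, c+11=n, a+12=m, l+13=y.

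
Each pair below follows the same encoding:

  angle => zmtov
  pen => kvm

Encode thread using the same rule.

gsivzw

Each pair mirrors across the alphabet (a↔z, n↔m, g↔t): positions sum to 25. Each letter is replaced by its mirror in the alphabet: a↔z, b↔y, c↔x, and so on (the Atbash cipher).
Applying it to thread: t↔g, h↔s, r↔i, e↔v, a↔z, d↔w.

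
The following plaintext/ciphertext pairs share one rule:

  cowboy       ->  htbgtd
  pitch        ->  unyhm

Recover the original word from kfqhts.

Compare letters: c→h is +5, o→t is +5, w→b is +5 — a constant shift. This is a Caesar cipher with shift 5.
Decoding kfqhts: k−5=f, f−5=a, q−5=l, h−5=c, t−5=o, s−5=n.

falcon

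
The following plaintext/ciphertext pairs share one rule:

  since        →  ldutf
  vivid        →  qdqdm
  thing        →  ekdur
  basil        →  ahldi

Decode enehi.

total

s(18)→l(11) and i(8)→d(3) fit y≡19x+7 (mod 26); the inverse of 19 mod 26 is 11. This is an affine cipher: with a=0,…,z=25, each position x becomes (19x+7) mod 26.
Decoding enehi: e(4)→11·(4−7)≡19=t; n(13)→11·(13−7)≡14=o; e(4)→11·(4−7)≡19=t; h(7)→11·(7−7)≡0=a; i(8)→11·(8−7)≡11=l (all mod 26).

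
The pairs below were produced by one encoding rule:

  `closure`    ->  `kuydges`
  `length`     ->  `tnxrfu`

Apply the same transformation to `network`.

Letter i (0-indexed) is shifted by i+8, so successive shifts are 8, 9, 10, ….
On network: n+8=v, e+9=n, t+10=d, w+11=h, o+12=a, r+13=e, k+14=y.

vndhaey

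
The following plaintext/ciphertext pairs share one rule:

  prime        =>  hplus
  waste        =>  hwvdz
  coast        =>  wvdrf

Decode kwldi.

The output letters match the input read backwards, each shifted +3: prime reversed is emirp. Two steps: reverse the string, then apply a Caesar shift of +3.
Decoding kwldi: shift back: k−3=h, w−3=t, l−3=i, d−3=a, i−3=f → htiaf; then reverse → faith.

faith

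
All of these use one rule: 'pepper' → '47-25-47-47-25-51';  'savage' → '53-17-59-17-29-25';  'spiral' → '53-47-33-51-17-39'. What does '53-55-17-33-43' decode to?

stain

p(#16)→47 and e(#5)→25: differences scale by 2, so n = 2·pos + 15. Each letter becomes 2×(its alphabet position, a=1..z=26) + 15.
Decoding 53-55-17-33-43: 53→(53−15)÷2=19=s, 55→(55−15)÷2=20=t, 17→(17−15)÷2=1=a, 33→(33−15)÷2=9=i, 43→(43−15)÷2=14=n.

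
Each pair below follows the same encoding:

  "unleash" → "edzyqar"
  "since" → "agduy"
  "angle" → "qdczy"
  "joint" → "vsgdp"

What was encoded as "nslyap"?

forest

Treating letters as 0–25, the rule is x ↦ 15x + 16 (mod 26).
Reversing it on nslyap: n(13)→7·(13−16)≡5=f; s(18)→7·(18−16)≡14=o; l(11)→7·(11−16)≡17=r; y(24)→7·(24−16)≡4=e; a(0)→7·(0−16)≡18=s; p(15)→7·(15−16)≡19=t (all mod 26).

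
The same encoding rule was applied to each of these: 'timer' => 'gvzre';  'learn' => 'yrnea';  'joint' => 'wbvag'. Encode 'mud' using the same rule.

Compare letters: t→g is +13, i→v is +13, m→z is +13 — a constant shift. It's a constant shift of +13 (ROT13).
On mud: m+13=z, u+13=h, d+13=q.

zhq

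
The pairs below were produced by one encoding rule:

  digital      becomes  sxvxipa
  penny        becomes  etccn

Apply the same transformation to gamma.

vpbbp

Compare letters: d→s is +15, i→x is +15, g→v is +15 — a constant shift. Every letter moves 15 places later in the alphabet, wrapping around z→a.
On gamma: g+15=v, a+15=p, m+15=b, m+15=b, a+15=p.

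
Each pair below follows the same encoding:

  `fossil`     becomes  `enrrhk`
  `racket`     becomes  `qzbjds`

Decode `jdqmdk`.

Compare letters: f→e is +25, o→n is +25, s→r is +25 — a constant shift. This is a Caesar cipher with shift 25.
Decoding jdqmdk: j−25=k, d−25=e, q−25=r, m−25=n, d−25=e, k−25=l.

kernel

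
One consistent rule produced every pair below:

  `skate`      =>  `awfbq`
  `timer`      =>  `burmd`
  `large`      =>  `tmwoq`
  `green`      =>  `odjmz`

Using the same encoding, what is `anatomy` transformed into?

izfbarg

Shifts by position in skate: pos 0: s→a (+8), pos 1: k→w (+12), pos 2: a→f (+5), pos 3: t→b (+8), pos 4: e→q (+12) — repeating every 3. It's a Vigenère-style cipher with numeric key [8,12,5]: position i shifts by key[i mod 3].
On anatomy: a+8=i, n+12=z, a+5=f, t+8=b, o+12=a, m+5=r, y+8=g.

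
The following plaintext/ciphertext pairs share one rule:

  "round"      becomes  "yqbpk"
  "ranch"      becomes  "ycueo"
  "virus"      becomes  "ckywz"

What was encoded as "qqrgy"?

It's a Vigenère-style cipher with numeric key [7,2]: position i shifts by key[i mod 2].
Reversing it on qqrgy: q−7=j, q−2=o, r−7=k, g−2=e, y−7=r.

joker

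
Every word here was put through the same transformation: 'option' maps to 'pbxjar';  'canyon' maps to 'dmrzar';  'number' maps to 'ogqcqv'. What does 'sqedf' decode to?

Shifts by position in option: pos 0: o→p (+1), pos 1: p→b (+12), pos 2: t→x (+4), pos 3: i→j (+1), pos 4: o→a (+12), pos 5: n→r (+4) — repeating every 3. A repeating key of period 3 is used — shifts +1, +12, +4 over and over.
Reversing it on sqedf: s−1=r, q−12=e, e−4=a, d−1=c, f−12=t.

react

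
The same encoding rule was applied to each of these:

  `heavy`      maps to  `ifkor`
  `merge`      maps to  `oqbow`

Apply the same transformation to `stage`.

oqkdc

The output letters match the input read backwards, each shifted +10: heavy reversed is yvaeh. The word is reversed, then every letter is shifted forward by 10.
For stage: reverse → egats; then shift: e+10=o, g+10=q, a+10=k, t+10=d, s+10=c.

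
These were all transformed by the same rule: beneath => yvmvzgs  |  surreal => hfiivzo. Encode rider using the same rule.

irwvi

This is the alphabet-reversal cipher (Atbash): a becomes z, b becomes y, etc.
On rider: r↔i, i↔r, d↔w, e↔v, r↔i.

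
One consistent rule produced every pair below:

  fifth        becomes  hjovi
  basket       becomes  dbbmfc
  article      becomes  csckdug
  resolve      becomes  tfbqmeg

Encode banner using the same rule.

dbwpfa

Shifts by position in fifth: pos 0: f→h (+2), pos 1: i→j (+1), pos 2: f→o (+9), pos 3: t→v (+2), pos 4: h→i (+1) — repeating every 3. The shifts repeat in a cycle of length 3: positions 0,1,… shift by +2, +1, +9, then the pattern repeats.
For banner: b+2=d, a+1=b, n+9=w, n+2=p, e+1=f, r+9=a.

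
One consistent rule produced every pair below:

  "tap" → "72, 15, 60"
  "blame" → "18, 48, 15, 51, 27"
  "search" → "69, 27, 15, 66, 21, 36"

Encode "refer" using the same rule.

66, 27, 30, 27, 66

t(#20)→72 and a(#1)→15: differences scale by 3, so n = 3·pos + 12. Each letter becomes 3×(its alphabet position, a=1..z=26) + 12.
Applying it to refer: r=18→66, e=5→27, f=6→30, e=5→27, r=18→66.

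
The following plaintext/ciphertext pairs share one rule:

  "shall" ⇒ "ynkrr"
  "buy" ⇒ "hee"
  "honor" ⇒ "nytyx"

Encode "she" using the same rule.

yno

The shift depends on letter class: consonant s→y is +6, but vowel a→k is +10. The rule splits by letter class: vowels +10, consonants +6.
On she: s(cons)+6=y, h(cons)+6=n, e(vowel)+10=o.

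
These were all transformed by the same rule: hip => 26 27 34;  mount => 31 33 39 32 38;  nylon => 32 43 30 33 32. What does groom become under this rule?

25 36 33 33 31

h is letter #8 and maps to 26: an offset of 18. Each letter is replaced by its alphabet position (a=1..z=26) + 18.
For groom: g=7→25, r=18→36, o=15→33, o=15→33, m=13→31.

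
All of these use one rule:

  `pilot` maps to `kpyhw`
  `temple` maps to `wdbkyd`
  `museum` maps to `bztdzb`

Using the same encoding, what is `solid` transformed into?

thypa

p(15)→k(10) and i(8)→p(15) fit y≡3x+17 (mod 26); the inverse of 3 mod 26 is 9. This is an affine cipher: with a=0,…,z=25, each position x becomes (3x+17) mod 26.
Applying it to solid: s(18)→3·18+17≡19=t; o(14)→3·14+17≡7=h; l(11)→3·11+17≡24=y; i(8)→3·8+17≡15=p; d(3)→3·3+17≡0=a (all mod 26).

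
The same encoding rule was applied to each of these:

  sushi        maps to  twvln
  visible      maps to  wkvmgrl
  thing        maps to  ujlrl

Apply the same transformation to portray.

qquxwgf

Letter i (0-indexed) is shifted by i+1, so successive shifts are 1, 2, 3, ….
On portray: p+1=q, o+2=q, r+3=u, t+4=x, r+5=w, a+6=g, y+7=f.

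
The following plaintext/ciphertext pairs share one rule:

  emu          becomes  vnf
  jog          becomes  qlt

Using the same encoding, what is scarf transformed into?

hxziu

Each pair mirrors across the alphabet (e↔v, m↔n, u↔f): positions sum to 25. Each letter is replaced by its mirror in the alphabet: a↔z, b↔y, c↔x, and so on (the Atbash cipher).
For scarf: s↔h, c↔x, a↔z, r↔i, f↔u.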